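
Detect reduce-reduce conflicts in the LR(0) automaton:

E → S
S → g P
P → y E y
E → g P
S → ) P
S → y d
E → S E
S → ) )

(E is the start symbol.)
A reduce-reduce conflict occurs when an LR(0) state has two complete items [A → α .] and [B → β .] — both call for a reduction, and with no lookahead the parser cannot choose between them.

Augment with E' → E and build the canonical LR(0) collection (I0 = CLOSURE({[E' → . E]}), then GOTO on every symbol after a dot until no new states appear). It has 14 states:
  I0: { [E → . S E], [E → . S], [E → . g P], [E' → . E], [S → . ) )], [S → . ) P], [S → . g P], [S → . y d] }  — shift
  I1: { [P → . y E y], [S → ) . )], [S → ) . P] }  — shift
  I2: { [E' → E .] }  — accept
  I3: { [E → . S E], [E → . S], [E → . g P], [E → S . E], [E → S .], [S → . ) )], [S → . ) P], [S → . g P], [S → . y d] }  — shift, reduce
  I4: { [E → g . P], [P → . y E y], [S → g . P] }  — shift
  I5: { [S → y . d] }  — shift
  I6: { [S → y d .] }  — reduce
  I7: { [E → g P .], [S → g P .] }  — 2 reduces
  I8: { [E → . S E], [E → . S], [E → . g P], [P → y . E y], [S → . ) )], [S → . ) P], [S → . g P], [S → . y d] }  — shift
  I9: { [P → y E . y] }  — shift
  I10: { [P → y E y .] }  — reduce
  I11: { [E → S E .] }  — reduce
  I12: { [S → ) ) .] }  — reduce
  I13: { [S → ) P .] }  — reduce

I7 contains complete items [E → g P .], [S → g P .] — reduce-reduce conflict.

Answer: Yes — I7: [E → g P .] vs [S → g P .]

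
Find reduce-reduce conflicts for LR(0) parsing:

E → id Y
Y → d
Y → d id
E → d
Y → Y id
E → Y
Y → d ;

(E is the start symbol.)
Augment with E' → E and build the canonical LR(0) collection (I0 = CLOSURE({[E' → . E]}), then GOTO on every symbol after a dot until no new states appear). It has 10 states:
  I0: { [E → . Y], [E → . d], [E → . id Y], [E' → . E], [Y → . Y id], [Y → . d ;], [Y → . d id], [Y → . d] }  — shift
  I1: { [E' → E .] }  — accept
  I2: { [E → Y .], [Y → Y . id] }  — shift, reduce
  I3: { [E → d .], [Y → d . ;], [Y → d . id], [Y → d .] }  — shift, 2 reduces
  I4: { [E → id . Y], [Y → . Y id], [Y → . d ;], [Y → . d id], [Y → . d] }  — shift
  I5: { [E → id Y .], [Y → Y . id] }  — shift, reduce
  I6: { [Y → d . ;], [Y → d . id], [Y → d .] }  — shift, reduce
  I7: { [Y → d ; .] }  — reduce
  I8: { [Y → d id .] }  — reduce
  I9: { [Y → Y id .] }  — reduce

I3 contains complete items [E → d .], [Y → d .] — reduce-reduce conflict.

Answer: Yes — I3: [E → d .] vs [Y → d .]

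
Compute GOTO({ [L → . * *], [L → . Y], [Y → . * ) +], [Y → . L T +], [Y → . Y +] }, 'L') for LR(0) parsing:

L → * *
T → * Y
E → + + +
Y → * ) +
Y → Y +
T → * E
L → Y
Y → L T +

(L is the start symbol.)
{ [T → . * E], [T → . * Y], [Y → L . T +] }

GOTO(I, 'L') = CLOSURE({ [A → αX.β] : [A → α.Xβ] ∈ I, X = 'L' })

Items with dot before 'L', with the dot advanced:
  [Y → . L T +] → [Y → L . T +]
Closure of the advanced items:
  [Y → L . T +] has the dot before T: add [T → . * Y], [T → . * E]

GOTO = { [T → . * E], [T → . * Y], [Y → L . T +] }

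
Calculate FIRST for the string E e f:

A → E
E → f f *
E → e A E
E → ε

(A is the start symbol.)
{ 'e', 'f' }

FIRST sets of the non-terminals involved (from the grammar, by fixed-point iteration):
  FIRST(E) = { 'e', 'f', ε }

To compute FIRST(E e f), process the symbols left to right:
Symbol E is a non-terminal. Add FIRST(E) \ {ε} = { 'e', 'f' }
E is nullable (ε ∈ FIRST(E)), continue to the next symbol.
Symbol e is a terminal. Add 'e' and stop.
FIRST(E e f) = { 'e', 'f' }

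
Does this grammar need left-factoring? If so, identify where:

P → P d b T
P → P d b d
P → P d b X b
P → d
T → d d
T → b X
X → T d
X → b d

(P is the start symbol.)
Left-factoring is needed when two productions for the same non-terminal
share a common prefix on the right-hand side.

Productions for P:
  P → P d b T
  P → P d b d
  P → P d b X b
  P → d
Productions for T:
  T → d d
  T → b X
Productions for X:
  X → T d
  X → b d

Found common prefix 'P d b' in productions for P

Answer: Yes, P has productions with common prefix 'P d b'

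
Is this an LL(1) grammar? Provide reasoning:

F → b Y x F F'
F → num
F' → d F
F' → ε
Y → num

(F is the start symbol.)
Relevant sets:
  FOLLOW(F') = { $, 'd' }

For F:
  PREDICT(F → b Y x F F') = { 'b' }
  PREDICT(F → num) = { 'num' }
For F':
  PREDICT(F' → d F) = { 'd' }
  PREDICT(F' → ε) = { $, 'd' }
Y has a single production, so nothing to check there.

Conflict found: Predict set conflict for F': { 'd' }
The grammar is NOT LL(1).

Answer: No. Predict set conflict for F': { 'd' }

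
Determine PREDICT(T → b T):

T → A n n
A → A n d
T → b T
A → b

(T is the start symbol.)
PREDICT(T → b T) = (FIRST(RHS) \ {ε}) ∪ (FOLLOW(T) if ε ∈ FIRST(RHS), i.e. RHS ⇒* ε)
FIRST(b T) = { 'b' }
ε ∉ FIRST(b T), so FOLLOW(T) is not added.
PREDICT(T → b T) = { 'b' }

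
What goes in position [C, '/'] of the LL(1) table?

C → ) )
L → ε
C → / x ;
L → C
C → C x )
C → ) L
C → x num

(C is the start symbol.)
To find M[C, '/'], we find productions for C where '/' is in the predict set (PREDICT(N → α) = (FIRST(α) \ {ε}) ∪ (FOLLOW(N) if α ⇒* ε)).

Relevant sets:
  FIRST(C) = { ')', '/', 'x' }

C → ) ): PREDICT = { ')' }
C → / x ;: PREDICT = { '/' }
  '/' is in predict set, so this production goes in M[C, '/']
C → C x ): PREDICT = { ')', '/', 'x' }
  '/' is in predict set, so this production goes in M[C, '/']
C → ) L: PREDICT = { ')' }
C → x num: PREDICT = { 'x' }

M[C, '/'] = C → / x ;, C → C x )  (a multiply-defined cell — the grammar is not LL(1))

Answer: C → / x ;, C → C x )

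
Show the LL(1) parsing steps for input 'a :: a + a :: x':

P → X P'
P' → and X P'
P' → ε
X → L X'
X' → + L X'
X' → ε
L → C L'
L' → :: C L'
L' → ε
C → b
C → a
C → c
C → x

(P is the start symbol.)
LL(1) parsing maintains a stack (initially the start symbol over $) and the input. At each step: if the stack top is a terminal, match it against the current input token; if it is a non-terminal N, replace it with the RHS of M[N, lookahead] (the unique production whose predict set contains the lookahead).

Stack is shown with the top on the left.

Stack            Input              Action
------------------------------------------
P $              a :: a + a :: x $  output P → X P'
X P' $           a :: a + a :: x $  output X → L X'
L X' P' $        a :: a + a :: x $  output L → C L'
C L' X' P' $     a :: a + a :: x $  output C → a
a L' X' P' $     a :: a + a :: x $  match 'a'
L' X' P' $       :: a + a :: x $    output L' → :: C L'
:: C L' X' P' $  :: a + a :: x $    match '::'
C L' X' P' $     a + a :: x $       output C → a
a L' X' P' $     a + a :: x $       match 'a'
L' X' P' $       + a :: x $         output L' → ε
X' P' $          + a :: x $         output X' → + L X'
+ L X' P' $      + a :: x $         match '+'
L X' P' $        a :: x $           output L → C L'
C L' X' P' $     a :: x $           output C → a
a L' X' P' $     a :: x $           match 'a'
L' X' P' $       :: x $             output L' → :: C L'
:: C L' X' P' $  :: x $             match '::'
C L' X' P' $     x $                output C → x
x L' X' P' $     x $                match 'x'
L' X' P' $       $                  output L' → ε
X' P' $          $                  output X' → ε
P' $             $                  output P' → ε
$                $                  accept

The string is accepted.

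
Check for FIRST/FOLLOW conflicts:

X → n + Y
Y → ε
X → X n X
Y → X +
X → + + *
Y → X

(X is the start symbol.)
A FIRST/FOLLOW conflict occurs when a non-terminal N has a nullable alternative N → β (β ⇒* ε) and another alternative N → α with FIRST(α) ∩ FOLLOW(N) ≠ ∅: on such a lookahead the parser cannot decide between expanding α and letting N vanish via β.

Nullable non-terminals: Y.
FIRST sets used below: FIRST(X) = { '+', 'n' }

Y: nullable alternative(s) Y → ε; FOLLOW(Y) = { $, '+', 'n' }
  Y → ε: FIRST \ {ε} = { } — this is the only nullable alternative, skip
  Y → X +: FIRST \ {ε} = { '+', 'n' } — overlaps FOLLOW(Y) on { '+', 'n' }: CONFLICT
  Y → X: FIRST \ {ε} = { '+', 'n' } — overlaps FOLLOW(Y) on { '+', 'n' }: CONFLICT

X has no nullable alternative, so no FIRST/FOLLOW check is needed there.

So the grammar has 2 FIRST/FOLLOW conflicts (marked CONFLICT above).

Answer: Yes. Y → X '+' with FOLLOW(Y) on { '+', 'n' }; Y → X with FOLLOW(Y) on { '+', 'n' }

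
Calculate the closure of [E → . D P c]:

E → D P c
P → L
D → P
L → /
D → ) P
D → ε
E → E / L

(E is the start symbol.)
{ [D → . ) P], [D → . P], [D → .], [E → . D P c], [L → . /], [P → . L] }

To compute CLOSURE, for each item [A → α.Bβ] where B is a non-terminal, add [B → .γ] for all productions B → γ; repeat for the newly added items until nothing changes.

Start with: [E → . D P c]
  [E → . D P c] has the dot before D: add [D → . P], [D → . ) P], [D → .]
  [D → . P] has the dot before P: add [P → . L]
  [P → . L] has the dot before L: add [L → . /]
No further items can be added.

CLOSURE = { [D → . ) P], [D → . P], [D → .], [E → . D P c], [L → . /], [P → . L] }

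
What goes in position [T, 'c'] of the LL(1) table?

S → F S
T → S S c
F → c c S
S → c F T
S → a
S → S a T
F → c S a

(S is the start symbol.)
To find M[T, 'c'], we find productions for T where 'c' is in the predict set (PREDICT(N → α) = (FIRST(α) \ {ε}) ∪ (FOLLOW(N) if α ⇒* ε)).

Relevant sets:
  FIRST(S) = { 'a', 'c' }

T → S S c: PREDICT = { 'a', 'c' }
  'c' is in predict set, so this production goes in M[T, 'c']

M[T, 'c'] = T → S S c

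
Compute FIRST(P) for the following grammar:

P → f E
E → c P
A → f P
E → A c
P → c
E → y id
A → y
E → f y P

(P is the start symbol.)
To compute FIRST(P), examine every production with P on the left-hand side, reading each right-hand side left to right until a non-nullable symbol is reached.

From P → f E:
  - f is a terminal: add 'f' and stop
From P → c:
  - c is a terminal: add 'c' and stop

Collecting: FIRST(P) = { 'c', 'f' }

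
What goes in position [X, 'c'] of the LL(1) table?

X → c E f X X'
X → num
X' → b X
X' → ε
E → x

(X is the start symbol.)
To find M[X, 'c'], we find productions for X where 'c' is in the predict set (PREDICT(N → α) = (FIRST(α) \ {ε}) ∪ (FOLLOW(N) if α ⇒* ε)).

X → c E f X X': PREDICT = { 'c' }
  'c' is in predict set, so this production goes in M[X, 'c']
X → num: PREDICT = { 'num' }

M[X, 'c'] = X → c E f X X'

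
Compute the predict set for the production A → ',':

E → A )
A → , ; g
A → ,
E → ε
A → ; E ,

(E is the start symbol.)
{ ',' }

PREDICT(A → ',') = (FIRST(RHS) \ {ε}) ∪ (FOLLOW(A) if ε ∈ FIRST(RHS), i.e. RHS ⇒* ε)
FIRST(',') = { ',' }
ε ∉ FIRST(','), so FOLLOW(A) is not added.
PREDICT(A → ',') = { ',' }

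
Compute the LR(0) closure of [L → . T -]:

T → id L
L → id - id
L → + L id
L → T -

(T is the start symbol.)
To compute CLOSURE, for each item [A → α.Bβ] where B is a non-terminal, add [B → .γ] for all productions B → γ; repeat for the newly added items until nothing changes.

Start with: [L → . T -]
  [L → . T -] has the dot before T: add [T → . id L]
No further items can be added.

CLOSURE = { [L → . T -], [T → . id L] }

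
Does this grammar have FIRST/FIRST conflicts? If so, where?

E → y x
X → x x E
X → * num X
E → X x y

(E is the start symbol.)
FIRST sets of the non-terminals at (or reachable through a nullable prefix from) the front of some alternative:
  FIRST(X) = { '*', 'x' }

Productions for E:
  E → y x: FIRST = { 'y' }
  E → X x y: FIRST = { '*', 'x' }
Productions for X:
  X → x x E: FIRST = { 'x' }
  X → * num X: FIRST = { '*' }

All alternatives of each non-terminal have pairwise disjoint FIRST sets.

Answer: No FIRST/FIRST conflicts.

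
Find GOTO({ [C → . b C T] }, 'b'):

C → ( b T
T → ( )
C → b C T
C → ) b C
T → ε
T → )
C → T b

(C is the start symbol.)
GOTO(I, 'b') = CLOSURE({ [A → αX.β] : [A → α.Xβ] ∈ I, X = 'b' })

Items with dot before 'b', with the dot advanced:
  [C → . b C T] → [C → b . C T]
Closure of the advanced items:
  [C → b . C T] has the dot before C: add [C → . ( b T], [C → . b C T], [C → . ) b C], [C → . T b]
  [C → . T b] has the dot before T: add [T → . ( )], [T → .], [T → . )]

GOTO = { [C → . ( b T], [C → . ) b C], [C → . T b], [C → . b C T], [C → b . C T], [T → . ( )], [T → . )], [T → .] }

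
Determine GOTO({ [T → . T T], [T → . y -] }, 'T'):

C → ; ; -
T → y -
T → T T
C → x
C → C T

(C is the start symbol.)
{ [T → . T T], [T → . y -], [T → T . T] }

GOTO(I, 'T') = CLOSURE({ [A → αX.β] : [A → α.Xβ] ∈ I, X = 'T' })

Items with dot before 'T', with the dot advanced:
  [T → . T T] → [T → T . T]
Closure of the advanced items:
  [T → T . T] has the dot before T: add [T → . y -], [T → . T T]

GOTO = { [T → . T T], [T → . y -], [T → T . T] }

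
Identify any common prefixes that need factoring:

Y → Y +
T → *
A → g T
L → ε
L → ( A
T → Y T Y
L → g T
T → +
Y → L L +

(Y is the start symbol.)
No, left-factoring is not needed

Left-factoring is needed when two productions for the same non-terminal
share a common prefix on the right-hand side.

Productions for Y:
  Y → Y +
  Y → L L +
Productions for T:
  T → *
  T → Y T Y
  T → +
Productions for L:
  L → ε
  L → ( A
  L → g T

No common prefixes found.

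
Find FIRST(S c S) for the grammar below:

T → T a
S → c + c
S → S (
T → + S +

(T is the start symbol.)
{ 'c' }

FIRST sets of the non-terminals involved (from the grammar, by fixed-point iteration):
  FIRST(S) = { 'c' }

To compute FIRST(S c S), process the symbols left to right:
Symbol S is a non-terminal. Add FIRST(S) \ {ε} = { 'c' }
S is not nullable (ε ∉ FIRST(S)), so stop here.
FIRST(S c S) = { 'c' }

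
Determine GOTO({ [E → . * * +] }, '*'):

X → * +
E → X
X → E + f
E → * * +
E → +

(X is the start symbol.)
GOTO(I, '*') = CLOSURE({ [A → αX.β] : [A → α.Xβ] ∈ I, X = '*' })

Items with dot before '*', with the dot advanced:
  [E → . * * +] → [E → * . * +]
Closure adds nothing (no advanced item has the dot before a non-terminal).

GOTO = { [E → * . * +] }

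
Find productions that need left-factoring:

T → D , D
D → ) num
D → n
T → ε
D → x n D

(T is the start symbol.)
No, left-factoring is not needed

Left-factoring is needed when two productions for the same non-terminal
share a common prefix on the right-hand side.

Productions for T:
  T → D , D
  T → ε
Productions for D:
  D → ) num
  D → n
  D → x n D

No common prefixes found.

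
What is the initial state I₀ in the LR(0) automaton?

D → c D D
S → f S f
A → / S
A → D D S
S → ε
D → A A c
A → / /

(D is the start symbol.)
First, augment the grammar with D' → D
I₀ = CLOSURE({ [D' → . D] }):
  [D' → . D] has the dot before D: add [D → . c D D], [D → . A A c]
  [D → . A A c] has the dot before A: add [A → . / S], [A → . D D S], [A → . / /]
No further items can be added.

I₀ = { [A → . / /], [A → . / S], [A → . D D S], [D → . A A c], [D → . c D D], [D' → . D] }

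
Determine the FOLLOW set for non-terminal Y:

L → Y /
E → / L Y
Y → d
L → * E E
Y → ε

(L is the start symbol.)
{ $, '/', 'd' }

In L → Y /: Y is followed by '/', add FIRST('/') \ {ε} = { '/' }
In E → / L Y: Y is at the end, add FOLLOW(E)

The FOLLOW sets referred to above (computed the same way, to a fixed point):
  FOLLOW(E) = { $, '/', 'd' }

Taking the union: FOLLOW(Y) = { $, '/', 'd' }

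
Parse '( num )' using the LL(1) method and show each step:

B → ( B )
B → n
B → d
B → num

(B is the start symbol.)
Stack is shown with the top on the left.

Stack    Input      Action
--------------------------
B $      ( num ) $  output B → ( B )
( B ) $  ( num ) $  match '('
B ) $    num ) $    output B → num
num ) $  num ) $    match 'num'
) $      ) $        match ')'
$        $          accept

The string is accepted.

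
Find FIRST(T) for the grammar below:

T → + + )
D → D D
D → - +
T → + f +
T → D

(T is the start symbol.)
FIRST sets of the other non-terminals involved (by the same procedure, iterated to a fixed point):
  FIRST(D) = { '-' }

From T → + + ):
  - '+' is a terminal: add '+' and stop
From T → + f +:
  - '+' is a terminal: add '+' and stop
From T → D:
  - D is a non-terminal: add FIRST(D) \ {ε} = { '-' }
    D is not nullable, so stop

Collecting: FIRST(T) = { '+', '-' }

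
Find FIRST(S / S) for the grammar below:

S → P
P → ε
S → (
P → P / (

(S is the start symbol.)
{ '(', '/' }

FIRST sets of the non-terminals involved (from the grammar, by fixed-point iteration):
  FIRST(S) = { '(', '/', ε }

To compute FIRST(S / S), process the symbols left to right:
Symbol S is a non-terminal. Add FIRST(S) \ {ε} = { '(', '/' }
S is nullable (ε ∈ FIRST(S)), continue to the next symbol.
Symbol / is a terminal. Add '/' and stop.
FIRST(S / S) = { '(', '/' }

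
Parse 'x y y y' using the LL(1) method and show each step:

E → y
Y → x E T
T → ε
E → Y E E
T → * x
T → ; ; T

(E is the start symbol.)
LL(1) parsing maintains a stack (initially the start symbol over $) and the input. At each step: if the stack top is a terminal, match it against the current input token; if it is a non-terminal N, replace it with the RHS of M[N, lookahead] (the unique production whose predict set contains the lookahead).

Stack is shown with the top on the left.

Stack        Input      Action
------------------------------
E $          x y y y $  output E → Y E E
Y E E $      x y y y $  output Y → x E T
x E T E E $  x y y y $  match 'x'
E T E E $    y y y $    output E → y
y T E E $    y y y $    match 'y'
T E E $      y y $      output T → ε
E E $        y y $      output E → y
y E $        y y $      match 'y'
E $          y $        output E → y
y $          y $        match 'y'
$            $          accept

The string is accepted.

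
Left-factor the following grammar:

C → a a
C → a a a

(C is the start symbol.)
Left-factoring transforms A → αβ₁ | αβ₂ into A → αA' and A' → β₁ | β₂
(α is the longest common prefix among the alternatives). Repeat until
no nonterminal has two alternatives with a common prefix.

Round 1: C has alternatives sharing prefix 'a a'. Introduce C': C → a a C'
  Add: C' → ε
  Add: C' → a

No remaining common prefixes — done.

Resulting grammar:
C → a a C'
C' → ε
C' → a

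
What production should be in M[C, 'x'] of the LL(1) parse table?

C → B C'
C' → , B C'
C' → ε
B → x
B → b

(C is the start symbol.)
To find M[C, 'x'], we find productions for C where 'x' is in the predict set (PREDICT(N → α) = (FIRST(α) \ {ε}) ∪ (FOLLOW(N) if α ⇒* ε)).

Relevant sets:
  FIRST(B) = { 'b', 'x' }

C → B C': PREDICT = { 'b', 'x' }
  'x' is in predict set, so this production goes in M[C, 'x']

M[C, 'x'] = C → B C'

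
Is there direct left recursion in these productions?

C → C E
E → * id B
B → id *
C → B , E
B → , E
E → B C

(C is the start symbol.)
Direct left recursion occurs when N → N α for some non-terminal N (the right-hand side begins with the left-hand side itself).

C → C E: LEFT RECURSIVE (starts with C)
E → * id B: starts with '*'
B → id *: starts with id
C → B , E: starts with B
B → , E: starts with ','
E → B C: starts with B

The grammar has direct left recursion on: C.

Answer: Yes, C is left-recursive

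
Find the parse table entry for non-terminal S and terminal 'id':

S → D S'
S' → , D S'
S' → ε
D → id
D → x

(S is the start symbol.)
To find M[S, 'id'], we find productions for S where 'id' is in the predict set (PREDICT(N → α) = (FIRST(α) \ {ε}) ∪ (FOLLOW(N) if α ⇒* ε)).

Relevant sets:
  FIRST(D) = { 'id', 'x' }

S → D S': PREDICT = { 'id', 'x' }
  'id' is in predict set, so this production goes in M[S, 'id']

M[S, 'id'] = S → D S'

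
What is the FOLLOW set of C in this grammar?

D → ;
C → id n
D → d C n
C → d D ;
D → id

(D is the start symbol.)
{ 'n' }

To compute FOLLOW(C), find every occurrence of C on a right-hand side N → α C β: add FIRST(β) \ {ε}, and if β is empty or nullable also add FOLLOW(N). Iterate to a fixed point.

In D → d C n: C is followed by n, add FIRST(n) \ {ε} = { 'n' }

Taking the union: FOLLOW(C) = { 'n' }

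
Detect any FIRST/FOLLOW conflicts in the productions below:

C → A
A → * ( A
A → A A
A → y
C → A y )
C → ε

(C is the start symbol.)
A FIRST/FOLLOW conflict occurs when a non-terminal N has a nullable alternative N → β (β ⇒* ε) and another alternative N → α with FIRST(α) ∩ FOLLOW(N) ≠ ∅: on such a lookahead the parser cannot decide between expanding α and letting N vanish via β.

Nullable non-terminals: C.
FIRST sets used below: FIRST(A) = { '*', 'y' }

C: nullable alternative(s) C → ε; FOLLOW(C) = { $ }
  C → A: FIRST \ {ε} = { '*', 'y' } — disjoint from FOLLOW(C)
  C → A y ): FIRST \ {ε} = { '*', 'y' } — disjoint from FOLLOW(C)
  C → ε: FIRST \ {ε} = { } — this is the only nullable alternative, skip

A has no nullable alternative, so no FIRST/FOLLOW check is needed there.

No FIRST/FOLLOW conflicts found.

Answer: No FIRST/FOLLOW conflicts.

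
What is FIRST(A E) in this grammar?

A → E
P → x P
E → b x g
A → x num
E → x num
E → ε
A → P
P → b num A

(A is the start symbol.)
{ 'b', 'x', ε }

FIRST sets of the non-terminals involved (from the grammar, by fixed-point iteration):
  FIRST(A) = { 'b', 'x', ε }
  FIRST(E) = { 'b', 'x', ε }

To compute FIRST(A E), process the symbols left to right:
Symbol A is a non-terminal. Add FIRST(A) \ {ε} = { 'b', 'x' }
A is nullable (ε ∈ FIRST(A)), continue to the next symbol.
Symbol E is a non-terminal. Add FIRST(E) \ {ε} = { 'b', 'x' }
E is nullable (ε ∈ FIRST(E)), continue to the next symbol.
All symbols are nullable, so ε is in the result.
FIRST(A E) = { 'b', 'x', ε }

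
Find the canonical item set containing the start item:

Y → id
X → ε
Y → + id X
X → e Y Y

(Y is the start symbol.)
First, augment the grammar with Y' → Y
I₀ = CLOSURE({ [Y' → . Y] }):
  [Y' → . Y] has the dot before Y: add [Y → . id], [Y → . + id X]
No further items can be added.

I₀ = { [Y → . + id X], [Y → . id], [Y' → . Y] }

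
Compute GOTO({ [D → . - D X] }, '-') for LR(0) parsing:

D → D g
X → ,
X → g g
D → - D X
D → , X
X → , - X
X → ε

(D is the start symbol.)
{ [D → - . D X], [D → . , X], [D → . - D X], [D → . D g] }

GOTO(I, '-') = CLOSURE({ [A → αX.β] : [A → α.Xβ] ∈ I, X = '-' })

Items with dot before '-', with the dot advanced:
  [D → . - D X] → [D → - . D X]
Closure of the advanced items:
  [D → - . D X] has the dot before D: add [D → . D g], [D → . - D X], [D → . , X]

GOTO = { [D → - . D X], [D → . , X], [D → . - D X], [D → . D g] }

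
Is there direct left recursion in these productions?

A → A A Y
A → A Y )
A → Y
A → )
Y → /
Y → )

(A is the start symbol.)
Yes, A is left-recursive

A → A A Y: LEFT RECURSIVE (starts with A)
A → A Y ): LEFT RECURSIVE (starts with A)
A → Y: starts with Y
A → ): starts with ')'
Y → /: starts with '/'
Y → ): starts with ')'

The grammar has direct left recursion on: A.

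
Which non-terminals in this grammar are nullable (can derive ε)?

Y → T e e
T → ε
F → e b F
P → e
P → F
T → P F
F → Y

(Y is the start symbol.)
A non-terminal is nullable if it can derive ε (the empty string): either it has an ε-production, or it has a production whose right-hand side consists entirely of nullable non-terminals.

ε-productions: T → ε
So T is immediately nullable.
No further non-terminal can be added: every production for the remaining non-terminals contains a terminal or a non-nullable non-terminal.
Nullable = { 'T' }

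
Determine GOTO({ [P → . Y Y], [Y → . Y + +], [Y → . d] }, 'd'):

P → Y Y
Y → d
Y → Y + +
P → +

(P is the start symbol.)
GOTO(I, 'd') = CLOSURE({ [A → αX.β] : [A → α.Xβ] ∈ I, X = 'd' })

Items with dot before 'd', with the dot advanced:
  [Y → . d] → [Y → d .]
Closure adds nothing (no advanced item has the dot before a non-terminal).

GOTO = { [Y → d .] }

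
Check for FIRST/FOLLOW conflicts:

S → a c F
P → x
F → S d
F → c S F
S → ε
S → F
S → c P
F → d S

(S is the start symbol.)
A FIRST/FOLLOW conflict occurs when a non-terminal N has a nullable alternative N → β (β ⇒* ε) and another alternative N → α with FIRST(α) ∩ FOLLOW(N) ≠ ∅: on such a lookahead the parser cannot decide between expanding α and letting N vanish via β.

Nullable non-terminals: S.
FIRST sets used below: FIRST(F) = { 'a', 'c', 'd' }

S: nullable alternative(s) S → ε; FOLLOW(S) = { $, 'a', 'c', 'd' }
  S → a c F: FIRST \ {ε} = { 'a' } — overlaps FOLLOW(S) on { 'a' }: CONFLICT
  S → ε: FIRST \ {ε} = { } — this is the only nullable alternative, skip
  S → F: FIRST \ {ε} = { 'a', 'c', 'd' } — overlaps FOLLOW(S) on { 'a', 'c', 'd' }: CONFLICT
  S → c P: FIRST \ {ε} = { 'c' } — overlaps FOLLOW(S) on { 'c' }: CONFLICT

F, P have no nullable alternative, so no FIRST/FOLLOW check is needed there.

So the grammar has 3 FIRST/FOLLOW conflicts (marked CONFLICT above).

Answer: Yes. S → a c F with FOLLOW(S) on { 'a' }; S → F with FOLLOW(S) on { 'a', 'c', 'd' }; S → c P with FOLLOW(S) on { 'c' }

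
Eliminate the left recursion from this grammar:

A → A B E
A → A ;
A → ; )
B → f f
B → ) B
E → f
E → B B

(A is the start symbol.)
A is directly left-recursive. The standard transformation for
  A → A α₁ | ... | A α_m | β₁ | ... | β_n
is
  A  → β₁ A' | ... | β_n A'
  A' → α₁ A' | ... | α_m A' | ε

A → ; ) becomes A → ; ) A'
A → A B E becomes A' → B E A'
A → A ; becomes A' → ; A'
Add A' → ε

Productions for other non-terminals are unchanged:
  B → f f
  B → ) B
  E → f
  E → B B

Resulting grammar:
A → ; ) A'
A' → B E A'
A' → ; A'
A' → ε
B → f f
B → ) B
E → f
E → B B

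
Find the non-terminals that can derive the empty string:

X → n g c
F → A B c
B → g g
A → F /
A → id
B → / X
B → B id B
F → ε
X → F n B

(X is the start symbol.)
{ 'F' }

ε-productions: F → ε
So F is immediately nullable.
No further non-terminal can be added: every production for the remaining non-terminals contains a terminal or a non-nullable non-terminal.
Nullable = { 'F' }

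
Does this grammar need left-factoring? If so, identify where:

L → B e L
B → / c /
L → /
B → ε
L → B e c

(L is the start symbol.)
Left-factoring is needed when two productions for the same non-terminal
share a common prefix on the right-hand side.

Productions for L:
  L → B e L
  L → /
  L → B e c
Productions for B:
  B → / c /
  B → ε

Found common prefix 'B e' in productions for L

Answer: Yes, L has productions with common prefix 'B e'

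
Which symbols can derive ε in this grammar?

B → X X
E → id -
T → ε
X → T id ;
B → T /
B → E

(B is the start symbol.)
A non-terminal is nullable if it can derive ε (the empty string): either it has an ε-production, or it has a production whose right-hand side consists entirely of nullable non-terminals.

ε-productions: T → ε
So T is immediately nullable.
No further non-terminal can be added: every production for the remaining non-terminals contains a terminal or a non-nullable non-terminal.
Nullable = { 'T' }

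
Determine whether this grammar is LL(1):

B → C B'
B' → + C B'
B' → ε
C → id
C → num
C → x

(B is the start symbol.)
A grammar is LL(1) if for each non-terminal N with multiple productions, the predict sets of those productions are pairwise disjoint, where PREDICT(N → α) = (FIRST(α) \ {ε}) ∪ (FOLLOW(N) if α ⇒* ε).

Relevant sets:
  FOLLOW(B') = { $ }

For B':
  PREDICT(B' → '+' C B') = { '+' }
  PREDICT(B' → ε) = { $ }
For C:
  PREDICT(C → id) = { 'id' }
  PREDICT(C → num) = { 'num' }
  PREDICT(C → x) = { 'x' }
B has a single production, so nothing to check there.

All predict sets are disjoint. The grammar IS LL(1).

Answer: Yes, the grammar is LL(1).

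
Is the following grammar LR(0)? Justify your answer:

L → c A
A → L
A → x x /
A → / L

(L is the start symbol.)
A grammar is LR(0) if no state in the canonical LR(0) collection has:
  - both a shift item (dot before a terminal) and a complete item (shift-reduce conflict), or
  - two or more complete items (reduce-reduce conflict; the accept item [L' → L .] counts as a complete item here).

Augment with L' → L and build the canonical LR(0) collection (I0 = CLOSURE({[L' → . L]}), then GOTO on every symbol after a dot until no new states appear). It has 10 states:
  I0: { [L → . c A], [L' → . L] }  — shift
  I1: { [L' → L .] }  — accept
  I2: { [A → . / L], [A → . L], [A → . x x /], [L → . c A], [L → c . A] }  — shift
  I3: { [A → / . L], [L → . c A] }  — shift
  I4: { [L → c A .] }  — reduce
  I5: { [A → L .] }  — reduce
  I6: { [A → x . x /] }  — shift
  I7: { [A → x x . /] }  — shift
  I8: { [A → x x / .] }  — reduce
  I9: { [A → / L .] }  — reduce

Every state is either a pure shift/goto state or contains exactly one complete item and nothing to shift — no conflicts. The grammar is LR(0).

Answer: Yes, the grammar is LR(0)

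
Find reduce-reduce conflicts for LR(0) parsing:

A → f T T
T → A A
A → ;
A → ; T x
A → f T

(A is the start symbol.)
No reduce-reduce conflicts

A reduce-reduce conflict occurs when an LR(0) state has two complete items [A → α .] and [B → β .] — both call for a reduction, and with no lookahead the parser cannot choose between them.

Augment with A' → A and build the canonical LR(0) collection (I0 = CLOSURE({[A' → . A]}), then GOTO on every symbol after a dot until no new states appear). It has 10 states:
  I0: { [A → . ; T x], [A → . ;], [A → . f T T], [A → . f T], [A' → . A] }  — shift
  I1: { [A → . ; T x], [A → . ;], [A → . f T T], [A → . f T], [A → ; . T x], [A → ; .], [T → . A A] }  — shift, reduce
  I2: { [A' → A .] }  — accept
  I3: { [A → . ; T x], [A → . ;], [A → . f T T], [A → . f T], [A → f . T T], [A → f . T], [T → . A A] }  — shift
  I4: { [A → . ; T x], [A → . ;], [A → . f T T], [A → . f T], [T → A . A] }  — shift
  I5: { [A → . ; T x], [A → . ;], [A → . f T T], [A → . f T], [A → f T . T], [A → f T .], [T → . A A] }  — shift, reduce
  I6: { [A → f T T .] }  — reduce
  I7: { [T → A A .] }  — reduce
  I8: { [A → ; T . x] }  — shift
  I9: { [A → ; T x .] }  — reduce

No state contains more than one complete item.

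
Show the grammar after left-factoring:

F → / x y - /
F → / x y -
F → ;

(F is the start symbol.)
F → / x y - F'
F' → /
F' → ε
F → ;

Left-factoring transforms A → αβ₁ | αβ₂ into A → αA' and A' → β₁ | β₂
(α is the longest common prefix among the alternatives). Repeat until
no nonterminal has two alternatives with a common prefix.

Round 1: F has alternatives sharing prefix '/ x y -'. Introduce F': F → / x y - F'
  Add: F' → /
  Add: F' → ε

No remaining common prefixes — done.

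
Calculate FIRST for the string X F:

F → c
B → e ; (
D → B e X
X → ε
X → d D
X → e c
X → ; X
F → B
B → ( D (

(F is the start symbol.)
FIRST sets of the non-terminals involved (from the grammar, by fixed-point iteration):
  FIRST(X) = { ';', 'd', 'e', ε }
  FIRST(F) = { '(', 'c', 'e' }

To compute FIRST(X F), process the symbols left to right:
Symbol X is a non-terminal. Add FIRST(X) \ {ε} = { ';', 'd', 'e' }
X is nullable (ε ∈ FIRST(X)), continue to the next symbol.
Symbol F is a non-terminal. Add FIRST(F) \ {ε} = { '(', 'c', 'e' }
F is not nullable (ε ∉ FIRST(F)), so stop here.
FIRST(X F) = { '(', ';', 'c', 'd', 'e' }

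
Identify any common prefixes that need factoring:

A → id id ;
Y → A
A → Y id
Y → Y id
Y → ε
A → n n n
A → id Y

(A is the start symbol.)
Left-factoring is needed when two productions for the same non-terminal
share a common prefix on the right-hand side.

Productions for A:
  A → id id ;
  A → Y id
  A → n n n
  A → id Y
Productions for Y:
  Y → A
  Y → Y id
  Y → ε

Found common prefix 'id' in productions for A

Answer: Yes, A has productions with common prefix 'id'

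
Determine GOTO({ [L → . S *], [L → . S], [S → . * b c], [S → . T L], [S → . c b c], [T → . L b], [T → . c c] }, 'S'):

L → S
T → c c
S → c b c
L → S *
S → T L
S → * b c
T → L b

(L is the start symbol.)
{ [L → S . *], [L → S .] }

GOTO(I, 'S') = CLOSURE({ [A → αX.β] : [A → α.Xβ] ∈ I, X = 'S' })

Items with dot before 'S', with the dot advanced:
  [L → . S] → [L → S .]
  [L → . S *] → [L → S . *]
Closure adds nothing (no advanced item has the dot before a non-terminal).

GOTO = { [L → S . *], [L → S .] }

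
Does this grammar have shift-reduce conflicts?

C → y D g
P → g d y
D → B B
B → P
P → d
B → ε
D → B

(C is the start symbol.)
Yes — I2: [B → .] vs [P → . d]; I3: [B → .] vs [P → . d]

A shift-reduce conflict occurs when an LR(0) state has both:
  - a complete (reduce) item [A → α .] (dot at the end), and
  - a shift item [B → β . c γ] (dot before a terminal).

Augment with C' → C and build the canonical LR(0) collection (I0 = CLOSURE({[C' → . C]}), then GOTO on every symbol after a dot until no new states appear). It has 12 states:
  I0: { [C → . y D g], [C' → . C] }  — shift
  I1: { [C' → C .] }  — accept
  I2: { [B → . P], [B → .], [C → y . D g], [D → . B B], [D → . B], [P → . d], [P → . g d y] }  — shift, reduce
  I3: { [B → . P], [B → .], [D → B . B], [D → B .], [P → . d], [P → . g d y] }  — shift, 2 reduces
  I4: { [C → y D . g] }  — shift
  I5: { [B → P .] }  — reduce
  I6: { [P → d .] }  — reduce
  I7: { [P → g . d y] }  — shift
  I8: { [P → g d . y] }  — shift
  I9: { [P → g d y .] }  — reduce
  I10: { [C → y D g .] }  — reduce
  I11: { [D → B B .] }  — reduce

I2 contains reduce item [B → .] and shift items [P → . d], [P → . g d y] — shift-reduce conflict.
I3 contains reduce items [B → .], [D → B .] and shift items [P → . d], [P → . g d y] — shift-reduce conflict.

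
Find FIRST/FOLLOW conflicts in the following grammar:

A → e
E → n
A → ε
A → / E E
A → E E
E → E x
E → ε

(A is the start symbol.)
Nullable non-terminals: A, E.
FIRST sets used below: FIRST(E) = { 'n', 'x', ε }

A: nullable alternative(s) A → ε, A → E E; FOLLOW(A) = { $ }
  A → e: FIRST \ {ε} = { 'e' } — disjoint from FOLLOW(A)
  A → ε: FIRST \ {ε} = { } — disjoint from FOLLOW(A)
  A → / E E: FIRST \ {ε} = { '/' } — disjoint from FOLLOW(A)
  A → E E: FIRST \ {ε} = { 'n', 'x' } — disjoint from FOLLOW(A)

E: nullable alternative(s) E → ε; FOLLOW(E) = { $, 'n', 'x' }
  E → n: FIRST \ {ε} = { 'n' } — overlaps FOLLOW(E) on { 'n' }: CONFLICT
  E → E x: FIRST \ {ε} = { 'n', 'x' } — overlaps FOLLOW(E) on { 'n', 'x' }: CONFLICT
  E → ε: FIRST \ {ε} = { } — this is the only nullable alternative, skip

So the grammar has 2 FIRST/FOLLOW conflicts (marked CONFLICT above).

Answer: Yes. E → n with FOLLOW(E) on { 'n' }; E → E x with FOLLOW(E) on { 'n', 'x' }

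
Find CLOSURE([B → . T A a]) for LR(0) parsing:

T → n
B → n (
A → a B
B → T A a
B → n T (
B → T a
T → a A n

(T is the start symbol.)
{ [B → . T A a], [T → . a A n], [T → . n] }

Start with: [B → . T A a]
  [B → . T A a] has the dot before T: add [T → . n], [T → . a A n]
No further items can be added.

CLOSURE = { [B → . T A a], [T → . a A n], [T → . n] }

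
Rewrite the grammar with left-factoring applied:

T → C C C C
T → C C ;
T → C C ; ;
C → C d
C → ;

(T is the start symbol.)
T → C C T'
T' → C C
T' → ; T''
T'' → ε
T'' → ;
C → C d
C → ;

Left-factoring transforms A → αβ₁ | αβ₂ into A → αA' and A' → β₁ | β₂
(α is the longest common prefix among the alternatives). Repeat until
no nonterminal has two alternatives with a common prefix.

Round 1: T has alternatives sharing prefix 'C C'. Introduce T': T → C C T'
  Add: T' → C C
  Add: T' → ;
  Add: T' → ; ;

Round 2: T' has alternatives sharing prefix ';'. Introduce T'': T' → ; T''
  Add: T'' → ε
  Add: T'' → ;

No remaining common prefixes — done.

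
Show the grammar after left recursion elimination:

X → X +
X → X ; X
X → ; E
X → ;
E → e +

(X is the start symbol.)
X is directly left-recursive. The standard transformation for
  A → A α₁ | ... | A α_m | β₁ | ... | β_n
is
  A  → β₁ A' | ... | β_n A'
  A' → α₁ A' | ... | α_m A' | ε

X → ; E becomes X → ; E X'
X → ; becomes X → ; X'
X → X + becomes X' → + X'
X → X ; X becomes X' → ; X X'
Add X' → ε

Productions for other non-terminals are unchanged:
  E → e +

Resulting grammar:
X → ; E X'
X → ; X'
X' → + X'
X' → ; X X'
X' → ε
E → e +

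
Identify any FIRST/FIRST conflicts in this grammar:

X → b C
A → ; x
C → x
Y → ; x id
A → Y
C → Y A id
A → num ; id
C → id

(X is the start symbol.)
A FIRST/FIRST conflict occurs when two productions N → α and N → β for the same non-terminal have FIRST(α) ∩ FIRST(β) ≠ ∅ (with ε ∈ FIRST of a nullable right-hand side, so two nullable alternatives also conflict).

FIRST sets of the non-terminals at (or reachable through a nullable prefix from) the front of some alternative:
  FIRST(Y) = { ';' }

Productions for A:
  A → ; x: FIRST = { ';' }
  A → Y: FIRST = { ';' }
  A → num ; id: FIRST = { 'num' }
Productions for C:
  C → x: FIRST = { 'x' }
  C → Y A id: FIRST = { ';' }
  C → id: FIRST = { 'id' }
X, Y have only one production, so no FIRST/FIRST conflict is possible there.

Conflict for A: A → ; x and A → Y
  Overlap: { ';' }

Answer: Yes. A → ';' x / A → Y on { ';' }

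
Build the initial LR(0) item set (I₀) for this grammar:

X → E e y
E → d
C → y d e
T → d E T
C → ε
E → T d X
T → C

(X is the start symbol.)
First, augment the grammar with X' → X
I₀ = CLOSURE({ [X' → . X] }):
  [X' → . X] has the dot before X: add [X → . E e y]
  [X → . E e y] has the dot before E: add [E → . d], [E → . T d X]
  [E → . T d X] has the dot before T: add [T → . d E T], [T → . C]
  [T → . C] has the dot before C: add [C → . y d e], [C → .]
No further items can be added.

I₀ = { [C → . y d e], [C → .], [E → . T d X], [E → . d], [T → . C], [T → . d E T], [X → . E e y], [X' → . X] }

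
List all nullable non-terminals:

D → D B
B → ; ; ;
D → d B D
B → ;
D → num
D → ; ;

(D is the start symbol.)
A non-terminal is nullable if it can derive ε (the empty string): either it has an ε-production, or it has a production whose right-hand side consists entirely of nullable non-terminals.

There are no ε-productions, so no non-terminal can derive ε.
No non-terminals are nullable.

Answer: None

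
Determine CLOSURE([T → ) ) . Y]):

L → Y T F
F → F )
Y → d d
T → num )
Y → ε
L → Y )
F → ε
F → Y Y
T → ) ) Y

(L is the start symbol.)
To compute CLOSURE, for each item [A → α.Bβ] where B is a non-terminal, add [B → .γ] for all productions B → γ; repeat for the newly added items until nothing changes.

Start with: [T → ) ) . Y]
  [T → ) ) . Y] has the dot before Y: add [Y → . d d], [Y → .]
No further items can be added.

CLOSURE = { [T → ) ) . Y], [Y → . d d], [Y → .] }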